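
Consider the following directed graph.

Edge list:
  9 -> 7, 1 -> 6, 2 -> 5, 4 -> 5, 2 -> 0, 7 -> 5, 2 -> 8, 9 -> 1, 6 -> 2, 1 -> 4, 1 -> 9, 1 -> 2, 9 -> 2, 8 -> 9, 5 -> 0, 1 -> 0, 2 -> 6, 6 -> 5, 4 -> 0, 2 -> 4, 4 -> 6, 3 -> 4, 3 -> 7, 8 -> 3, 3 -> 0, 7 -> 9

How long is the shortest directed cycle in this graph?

For each vertex v, BFS finds the shortest path from v back to v.
The shortest such closed walk is 9 → 1 → 9, length 2.

2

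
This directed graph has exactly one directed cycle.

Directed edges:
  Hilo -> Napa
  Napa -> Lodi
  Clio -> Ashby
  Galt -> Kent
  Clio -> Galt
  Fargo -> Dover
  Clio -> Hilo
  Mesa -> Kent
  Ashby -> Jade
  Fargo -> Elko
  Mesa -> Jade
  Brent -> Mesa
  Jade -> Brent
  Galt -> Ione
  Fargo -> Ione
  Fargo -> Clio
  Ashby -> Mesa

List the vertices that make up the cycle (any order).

Jade, Mesa, Brent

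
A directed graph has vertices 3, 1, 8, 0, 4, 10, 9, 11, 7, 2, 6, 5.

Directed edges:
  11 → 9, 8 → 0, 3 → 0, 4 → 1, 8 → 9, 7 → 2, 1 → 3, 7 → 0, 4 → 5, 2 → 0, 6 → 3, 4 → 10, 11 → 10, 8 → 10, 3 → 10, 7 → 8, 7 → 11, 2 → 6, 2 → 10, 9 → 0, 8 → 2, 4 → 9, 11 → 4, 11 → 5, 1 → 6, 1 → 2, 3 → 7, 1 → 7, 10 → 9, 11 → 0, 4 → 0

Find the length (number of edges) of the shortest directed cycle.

For each vertex v, BFS finds the shortest path from v back to v.
The shortest such closed walk is 1 → 7 → 11 → 4 → 1, length 4.

4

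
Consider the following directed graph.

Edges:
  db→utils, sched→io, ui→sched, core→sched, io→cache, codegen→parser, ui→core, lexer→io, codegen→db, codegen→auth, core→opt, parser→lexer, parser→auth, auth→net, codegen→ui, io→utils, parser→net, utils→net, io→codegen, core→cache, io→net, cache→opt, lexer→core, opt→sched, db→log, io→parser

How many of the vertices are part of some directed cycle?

A vertex is on a directed cycle iff it belongs to a strongly connected component of size ≥ 2 (or has a self-loop).
The vertices on cycles are {io, ui, opt, core, cache, lexer, sched, parser, codegen} — 9 in total.

9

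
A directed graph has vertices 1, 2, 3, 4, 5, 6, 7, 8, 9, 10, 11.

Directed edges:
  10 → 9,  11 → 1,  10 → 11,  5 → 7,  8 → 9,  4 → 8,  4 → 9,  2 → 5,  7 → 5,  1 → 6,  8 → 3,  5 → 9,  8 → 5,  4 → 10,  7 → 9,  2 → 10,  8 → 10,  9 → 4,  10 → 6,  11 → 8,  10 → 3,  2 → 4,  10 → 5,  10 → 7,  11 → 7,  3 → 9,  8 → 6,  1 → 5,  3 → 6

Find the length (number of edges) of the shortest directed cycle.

2

For each vertex v, BFS finds the shortest path from v back to v.
The shortest such closed walk is 4 → 9 → 4, length 2.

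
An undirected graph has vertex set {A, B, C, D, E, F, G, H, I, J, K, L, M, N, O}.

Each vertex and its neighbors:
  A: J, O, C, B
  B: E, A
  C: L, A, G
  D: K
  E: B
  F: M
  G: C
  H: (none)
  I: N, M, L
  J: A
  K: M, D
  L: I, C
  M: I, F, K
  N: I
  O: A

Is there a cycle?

DFS, tracking each vertex's parent; an edge to a visited non-parent vertex closes a cycle.
Start from C:
visit C (parent –)
  visit L (parent C)
    visit I (parent L)
      visit N (parent I)
        N–I: parent, skip
      visit M (parent I)
        M–I: parent, skip
        visit F (parent M)
          F–M: parent, skip
        visit K (parent M)
          K–M: parent, skip
          visit D (parent K)
            D–K: parent, skip
      I–L: parent, skip
    L–C: parent, skip
  visit A (parent C)
    visit J (parent A)
      J–A: parent, skip
    visit O (parent A)
      O–A: parent, skip
    A–C: parent, skip
    visit B (parent A)
      visit E (parent B)
        E–B: parent, skip
      B–A: parent, skip
  visit G (parent C)
    G–C: parent, skip
visit H (parent –)
No non-parent visited neighbor found — the graph is a forest.

No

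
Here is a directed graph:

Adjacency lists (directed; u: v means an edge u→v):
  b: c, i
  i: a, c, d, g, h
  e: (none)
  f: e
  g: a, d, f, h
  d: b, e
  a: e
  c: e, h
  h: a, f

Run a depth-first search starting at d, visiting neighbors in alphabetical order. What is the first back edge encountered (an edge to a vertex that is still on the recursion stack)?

DFS from d (visiting neighbors in alphabetical order); mark gray on enter, black on exit:
d gray
  b gray
    c gray
      e gray
      e black
      h gray
        a gray
          a→e: e black — skip
        a black
        f gray
          f→e: e black — skip
        f black
      h black
    c black
    i gray
      i→a: a black — skip
      i→c: c black — skip
      i→d: d is gray → back edge
First back edge: i → d.

i→d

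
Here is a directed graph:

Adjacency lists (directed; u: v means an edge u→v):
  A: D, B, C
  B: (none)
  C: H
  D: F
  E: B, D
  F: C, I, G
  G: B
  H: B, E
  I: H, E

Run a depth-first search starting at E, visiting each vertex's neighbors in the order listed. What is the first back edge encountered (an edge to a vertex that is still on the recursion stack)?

DFS from E (visiting each vertex's neighbors in the order listed); mark gray on enter, black on exit:
E gray
  B gray
  B black
  D gray
    F gray
      C gray
        H gray
          H→B: B black — skip
          H→E: E is gray → back edge
First back edge: H → E.

H→E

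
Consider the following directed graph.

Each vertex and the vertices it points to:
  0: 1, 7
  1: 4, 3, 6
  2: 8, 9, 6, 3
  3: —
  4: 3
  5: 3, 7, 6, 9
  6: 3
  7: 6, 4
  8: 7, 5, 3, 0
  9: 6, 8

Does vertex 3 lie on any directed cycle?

No

3 lies on a cycle iff there is a path from 3 back to itself.
Exploring from 3, it never reaches itself; equivalently, its strongly connected component is a singleton.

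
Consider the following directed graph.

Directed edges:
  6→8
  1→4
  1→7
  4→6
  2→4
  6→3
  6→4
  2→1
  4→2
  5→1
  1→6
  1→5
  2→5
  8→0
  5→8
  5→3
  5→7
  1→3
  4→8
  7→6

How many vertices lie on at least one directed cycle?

6

A vertex is on a directed cycle iff it belongs to a strongly connected component of size ≥ 2 (or has a self-loop).
The vertices on cycles are {1, 2, 4, 5, 6, 7} — 6 in total.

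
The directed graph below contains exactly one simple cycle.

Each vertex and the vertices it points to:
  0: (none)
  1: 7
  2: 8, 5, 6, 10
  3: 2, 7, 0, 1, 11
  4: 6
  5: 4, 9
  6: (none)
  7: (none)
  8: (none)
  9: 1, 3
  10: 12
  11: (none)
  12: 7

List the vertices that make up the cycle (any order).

2, 3, 5, 9

DFS with gray/black marking from 9:
9 gray
  1 gray
    7 gray
    7 black
  1 black
  3 gray
    2 gray
      8 gray
      8 black
      5 gray
        4 gray
          6 gray
          6 black
        4 black
        5→9: 9 is gray → back edge
Back edge closes the cycle 9 → 3 → 2 → 5 → 9; its vertices are {2, 3, 5, 9}.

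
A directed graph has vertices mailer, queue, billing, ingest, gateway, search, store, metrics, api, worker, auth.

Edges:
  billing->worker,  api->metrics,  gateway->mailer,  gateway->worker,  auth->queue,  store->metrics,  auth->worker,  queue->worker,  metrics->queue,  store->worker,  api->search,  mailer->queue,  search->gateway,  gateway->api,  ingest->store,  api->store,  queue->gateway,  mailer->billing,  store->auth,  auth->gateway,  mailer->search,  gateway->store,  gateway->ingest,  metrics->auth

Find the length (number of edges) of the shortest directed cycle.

3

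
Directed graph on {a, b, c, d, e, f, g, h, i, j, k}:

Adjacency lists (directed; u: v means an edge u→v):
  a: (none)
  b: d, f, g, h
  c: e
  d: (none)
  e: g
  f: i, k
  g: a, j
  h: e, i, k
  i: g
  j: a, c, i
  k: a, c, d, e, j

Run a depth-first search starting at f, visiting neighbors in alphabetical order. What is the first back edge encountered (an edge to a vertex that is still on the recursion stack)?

DFS from f (visiting neighbors in alphabetical order); mark gray on enter, black on exit:
f gray
  i gray
    g gray
      a gray
      a black
      j gray
        j→a: a black — skip
        c gray
          e gray
            e→g: g is gray → back edge
First back edge: e → g.

e→g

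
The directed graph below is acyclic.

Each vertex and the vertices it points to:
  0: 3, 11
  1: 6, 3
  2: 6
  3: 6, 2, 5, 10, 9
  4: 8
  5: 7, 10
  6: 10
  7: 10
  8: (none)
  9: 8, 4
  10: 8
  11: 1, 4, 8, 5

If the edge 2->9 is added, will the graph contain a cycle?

No

Adding 2→9 creates a cycle iff 9 can already reach 2.
Explore from 9: no path reaches 2. The graph stays acyclic.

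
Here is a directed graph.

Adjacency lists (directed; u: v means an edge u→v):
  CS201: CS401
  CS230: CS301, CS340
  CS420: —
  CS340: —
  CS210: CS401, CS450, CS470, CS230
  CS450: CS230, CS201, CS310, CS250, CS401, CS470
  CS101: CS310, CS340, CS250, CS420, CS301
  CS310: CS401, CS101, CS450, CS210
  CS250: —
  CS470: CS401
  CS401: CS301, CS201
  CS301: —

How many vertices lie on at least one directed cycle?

6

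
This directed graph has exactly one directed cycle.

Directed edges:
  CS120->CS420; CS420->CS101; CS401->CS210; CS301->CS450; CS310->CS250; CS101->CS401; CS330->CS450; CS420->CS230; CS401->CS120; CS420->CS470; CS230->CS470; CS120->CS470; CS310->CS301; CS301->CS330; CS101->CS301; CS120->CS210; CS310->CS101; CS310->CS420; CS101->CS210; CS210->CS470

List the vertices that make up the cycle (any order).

DFS with gray/black marking from CS420:
CS420 gray
  CS101 gray
    CS301 gray
      CS450 gray
      CS450 black
      CS330 gray
        CS330→CS450: CS450 black — skip
      CS330 black
    CS301 black
    CS210 gray
      CS470 gray
      CS470 black
    CS210 black
    CS401 gray
      CS120 gray
        CS120→CS210: CS210 black — skip
        CS120→CS420: CS420 is gray → back edge
Back edge closes the cycle CS420 → CS101 → CS401 → CS120 → CS420; its vertices are {CS101, CS120, CS401, CS420}.

CS101, CS120, CS401, CS420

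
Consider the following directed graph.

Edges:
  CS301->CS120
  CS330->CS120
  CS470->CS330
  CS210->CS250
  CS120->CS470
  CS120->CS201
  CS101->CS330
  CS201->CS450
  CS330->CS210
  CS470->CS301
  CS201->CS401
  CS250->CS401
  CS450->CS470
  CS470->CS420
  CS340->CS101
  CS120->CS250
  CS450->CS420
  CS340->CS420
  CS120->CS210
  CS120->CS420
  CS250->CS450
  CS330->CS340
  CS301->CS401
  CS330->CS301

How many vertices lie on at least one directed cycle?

A vertex is on a directed cycle iff it belongs to a strongly connected component of size ≥ 2 (or has a self-loop).
The vertices on cycles are {CS101, CS120, CS201, CS210, CS250, CS301, CS330, CS340, CS450, CS470} — 10 in total.

10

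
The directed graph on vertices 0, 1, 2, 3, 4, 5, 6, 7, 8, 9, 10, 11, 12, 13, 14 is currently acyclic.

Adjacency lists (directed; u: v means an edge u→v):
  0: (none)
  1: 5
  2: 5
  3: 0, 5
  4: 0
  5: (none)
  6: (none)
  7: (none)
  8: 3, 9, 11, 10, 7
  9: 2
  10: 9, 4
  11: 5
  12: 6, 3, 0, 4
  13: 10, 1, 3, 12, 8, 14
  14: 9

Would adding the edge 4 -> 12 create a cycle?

Adding 4→12 creates a cycle iff 12 can already reach 4.
Path from 12: 12 → 4.
So 12 → … → 4 → 12 is a cycle.

Yes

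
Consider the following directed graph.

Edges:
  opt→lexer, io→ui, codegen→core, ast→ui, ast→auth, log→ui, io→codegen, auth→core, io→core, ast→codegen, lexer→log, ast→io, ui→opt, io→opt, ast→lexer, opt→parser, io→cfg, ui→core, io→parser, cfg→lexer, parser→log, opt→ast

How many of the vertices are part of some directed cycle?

8

A vertex is on a directed cycle iff it belongs to a strongly connected component of size ≥ 2 (or has a self-loop).
The vertices on cycles are {io, ui, ast, cfg, log, opt, lexer, parser} — 8 in total.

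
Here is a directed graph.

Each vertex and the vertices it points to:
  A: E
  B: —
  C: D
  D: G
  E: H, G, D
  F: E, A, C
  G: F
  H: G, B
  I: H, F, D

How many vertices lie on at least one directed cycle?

7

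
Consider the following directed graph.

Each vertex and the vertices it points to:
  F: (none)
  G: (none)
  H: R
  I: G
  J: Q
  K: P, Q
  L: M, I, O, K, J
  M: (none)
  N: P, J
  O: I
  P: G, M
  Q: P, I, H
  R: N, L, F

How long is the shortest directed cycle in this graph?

For each vertex v, BFS finds the shortest path from v back to v.
The shortest such closed walk is K → Q → H → R → L → K, length 5.

5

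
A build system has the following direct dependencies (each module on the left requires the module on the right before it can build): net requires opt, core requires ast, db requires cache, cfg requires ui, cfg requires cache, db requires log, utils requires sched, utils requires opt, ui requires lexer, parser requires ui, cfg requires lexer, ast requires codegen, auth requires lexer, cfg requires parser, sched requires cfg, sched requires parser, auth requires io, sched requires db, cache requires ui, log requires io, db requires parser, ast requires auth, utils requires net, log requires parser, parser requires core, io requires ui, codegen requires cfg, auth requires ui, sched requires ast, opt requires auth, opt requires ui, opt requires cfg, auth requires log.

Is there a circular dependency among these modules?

Yes

DFS with white/gray/black marking, starting from ui:
ui gray
  lexer gray
  lexer black
ui black
core gray
  ast gray
    codegen gray
      cfg gray
        parser gray
          parser→ui: ui black — skip
          parser→core: core is gray → back edge
Back edge found, so a cycle exists: core → ast → codegen → cfg → parser → core.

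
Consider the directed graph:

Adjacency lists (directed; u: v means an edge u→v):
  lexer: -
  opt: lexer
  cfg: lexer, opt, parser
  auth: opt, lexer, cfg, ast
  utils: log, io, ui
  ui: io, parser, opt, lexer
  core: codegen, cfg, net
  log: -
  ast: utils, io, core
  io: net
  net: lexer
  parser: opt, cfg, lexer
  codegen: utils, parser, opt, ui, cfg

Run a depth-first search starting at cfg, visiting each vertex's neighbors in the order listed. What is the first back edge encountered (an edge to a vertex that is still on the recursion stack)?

DFS from cfg (visiting each vertex's neighbors in the order listed); mark gray on enter, black on exit:
cfg gray
  lexer gray
  lexer black
  opt gray
    opt→lexer: lexer black — skip
  opt black
  parser gray
    parser→opt: opt black — skip
    parser→cfg: cfg is gray → back edge
First back edge: parser → cfg.

parser→cfg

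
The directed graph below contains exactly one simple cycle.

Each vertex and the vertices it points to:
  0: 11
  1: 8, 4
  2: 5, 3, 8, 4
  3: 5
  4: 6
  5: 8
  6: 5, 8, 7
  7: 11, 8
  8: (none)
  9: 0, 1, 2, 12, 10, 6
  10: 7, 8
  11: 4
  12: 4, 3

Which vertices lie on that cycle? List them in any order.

DFS with gray/black marking from 7:
7 gray
  11 gray
    4 gray
      6 gray
        5 gray
          8 gray
          8 black
        5 black
        6→8: 8 black — skip
        6→7: 7 is gray → back edge
Back edge closes the cycle 7 → 11 → 4 → 6 → 7; its vertices are {4, 6, 7, 11}.

4, 6, 7, 11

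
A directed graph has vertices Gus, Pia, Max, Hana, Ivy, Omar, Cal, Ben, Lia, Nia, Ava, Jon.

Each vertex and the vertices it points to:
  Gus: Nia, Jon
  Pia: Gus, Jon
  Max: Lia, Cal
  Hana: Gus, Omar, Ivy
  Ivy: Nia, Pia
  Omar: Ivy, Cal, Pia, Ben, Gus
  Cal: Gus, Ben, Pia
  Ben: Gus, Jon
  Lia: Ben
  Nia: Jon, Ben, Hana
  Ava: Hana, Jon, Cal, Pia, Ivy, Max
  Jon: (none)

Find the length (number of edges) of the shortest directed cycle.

For each vertex v, BFS finds the shortest path from v back to v.
The shortest such closed walk is Ivy → Nia → Hana → Ivy, length 3.

3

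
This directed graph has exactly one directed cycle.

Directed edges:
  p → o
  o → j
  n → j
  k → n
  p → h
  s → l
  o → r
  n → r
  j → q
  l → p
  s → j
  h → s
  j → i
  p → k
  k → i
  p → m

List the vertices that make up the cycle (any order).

DFS with gray/black marking from p:
p gray
  m gray
  m black
  h gray
    s gray
      j gray
        i gray
        i black
        q gray
        q black
      j black
      l gray
        l→p: p is gray → back edge
Back edge closes the cycle p → h → s → l → p; its vertices are {h, l, p, s}.

h, l, p, s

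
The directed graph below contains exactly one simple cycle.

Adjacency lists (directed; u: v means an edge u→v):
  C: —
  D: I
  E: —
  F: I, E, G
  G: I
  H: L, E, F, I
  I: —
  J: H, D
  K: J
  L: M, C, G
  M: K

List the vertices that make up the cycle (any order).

H, J, K, L, M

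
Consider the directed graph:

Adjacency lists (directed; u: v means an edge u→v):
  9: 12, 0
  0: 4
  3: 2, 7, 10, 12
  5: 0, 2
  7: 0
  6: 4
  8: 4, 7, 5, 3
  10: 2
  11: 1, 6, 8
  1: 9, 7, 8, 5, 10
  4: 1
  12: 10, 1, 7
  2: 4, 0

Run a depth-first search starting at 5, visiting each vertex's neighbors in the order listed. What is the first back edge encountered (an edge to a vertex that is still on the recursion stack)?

DFS from 5 (visiting each vertex's neighbors in the order listed); mark gray on enter, black on exit:
5 gray
  0 gray
    4 gray
      1 gray
        9 gray
          12 gray
            10 gray
              2 gray
                2→4: 4 is gray → back edge
First back edge: 2 → 4.

2->4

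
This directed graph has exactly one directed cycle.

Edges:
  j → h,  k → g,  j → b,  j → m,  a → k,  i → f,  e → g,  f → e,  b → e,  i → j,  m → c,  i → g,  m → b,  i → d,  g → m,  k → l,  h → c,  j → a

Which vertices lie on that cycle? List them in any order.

DFS with gray/black marking from m:
m gray
  c gray
  c black
  b gray
    e gray
      g gray
        g→m: m is gray → back edge
Back edge closes the cycle m → b → e → g → m; its vertices are {b, e, g, m}.

b, e, g, m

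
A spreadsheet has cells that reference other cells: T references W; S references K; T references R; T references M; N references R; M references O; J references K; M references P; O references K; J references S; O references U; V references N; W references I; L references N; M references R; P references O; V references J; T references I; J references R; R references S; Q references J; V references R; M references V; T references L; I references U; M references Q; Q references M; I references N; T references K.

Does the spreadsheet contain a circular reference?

DFS with white/gray/black marking, starting from T:
T gray
  L gray
    N gray
      R gray
        S gray
          K gray
          K black
        S black
      R black
    N black
  L black
  M gray
    V gray
      J gray
        J→R: R black — skip
        J→S: S black — skip
        J→K: K black — skip
      J black
      V→N: N black — skip
      V→R: R black — skip
    V black
    M→R: R black — skip
    Q gray
      Q→J: J black — skip
      Q→M: M is gray → back edge
Back edge found, so a cycle exists: M → Q → M.

Yes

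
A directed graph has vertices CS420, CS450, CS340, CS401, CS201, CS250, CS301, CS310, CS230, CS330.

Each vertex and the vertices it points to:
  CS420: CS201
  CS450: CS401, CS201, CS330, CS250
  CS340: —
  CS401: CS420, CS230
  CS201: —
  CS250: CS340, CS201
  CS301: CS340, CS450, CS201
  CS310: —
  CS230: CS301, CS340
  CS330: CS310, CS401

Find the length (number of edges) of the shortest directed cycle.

4

For each vertex v, BFS finds the shortest path from v back to v.
The shortest such closed walk is CS450 → CS401 → CS230 → CS301 → CS450, length 4.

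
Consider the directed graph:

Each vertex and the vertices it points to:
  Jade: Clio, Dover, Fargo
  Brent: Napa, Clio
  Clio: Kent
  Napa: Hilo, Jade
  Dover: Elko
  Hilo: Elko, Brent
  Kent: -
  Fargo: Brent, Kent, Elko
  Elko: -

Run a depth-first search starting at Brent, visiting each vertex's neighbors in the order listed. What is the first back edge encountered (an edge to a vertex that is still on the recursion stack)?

Hilo→Brent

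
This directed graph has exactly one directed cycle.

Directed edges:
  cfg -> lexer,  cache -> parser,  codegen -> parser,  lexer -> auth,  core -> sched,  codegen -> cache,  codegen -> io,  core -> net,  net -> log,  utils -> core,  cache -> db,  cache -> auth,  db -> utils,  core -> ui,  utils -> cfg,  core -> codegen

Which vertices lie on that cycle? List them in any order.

DFS with gray/black marking from utils:
utils gray
  cfg gray
    lexer gray
      auth gray
      auth black
    lexer black
  cfg black
  core gray
    sched gray
    sched black
    net gray
      log gray
      log black
    net black
    codegen gray
      io gray
      io black
      cache gray
        db gray
          db→utils: utils is gray → back edge
Back edge closes the cycle utils → core → codegen → cache → db → utils; its vertices are {db, core, cache, utils, codegen}.

db, core, cache, utils, codegen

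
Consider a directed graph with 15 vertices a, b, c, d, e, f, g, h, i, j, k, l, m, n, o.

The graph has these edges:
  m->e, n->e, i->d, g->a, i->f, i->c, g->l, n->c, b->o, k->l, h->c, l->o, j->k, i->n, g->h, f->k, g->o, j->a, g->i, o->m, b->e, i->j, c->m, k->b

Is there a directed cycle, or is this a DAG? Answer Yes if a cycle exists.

DFS with white/gray/black marking, starting from n:
n gray
  e gray
  e black
  c gray
    m gray
      m→e: e black — skip
    m black
  c black
n black
a gray
a black
b gray
  o gray
    o→m: m black — skip
  o black
  b→e: e black — skip
b black
d gray
d black
f gray
  k gray
    k→b: b black — skip
    l gray
      l→o: o black — skip
    l black
  k black
f black
g gray
  i gray
    i→c: c black — skip
    i→f: f black — skip
    i→n: n black — skip
    i→d: d black — skip
    j gray
      j→k: k black — skip
      j→a: a black — skip
    j black
  i black
  g→a: a black — skip
  g→l: l black — skip
  h gray
    h→c: c black — skip
  h black
  g→o: o black — skip
g black
Every edge goes to a white or black vertex — no back edge, so the graph is acyclic.

No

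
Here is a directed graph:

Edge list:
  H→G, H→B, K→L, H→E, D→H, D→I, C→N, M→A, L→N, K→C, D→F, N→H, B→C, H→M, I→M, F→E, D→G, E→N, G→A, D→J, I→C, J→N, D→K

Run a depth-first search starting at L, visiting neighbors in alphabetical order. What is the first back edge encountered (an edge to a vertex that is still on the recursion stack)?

C->N

DFS from L (visiting neighbors in alphabetical order); mark gray on enter, black on exit:
L gray
  N gray
    H gray
      B gray
        C gray
          C→N: N is gray → back edge
First back edge: C → N.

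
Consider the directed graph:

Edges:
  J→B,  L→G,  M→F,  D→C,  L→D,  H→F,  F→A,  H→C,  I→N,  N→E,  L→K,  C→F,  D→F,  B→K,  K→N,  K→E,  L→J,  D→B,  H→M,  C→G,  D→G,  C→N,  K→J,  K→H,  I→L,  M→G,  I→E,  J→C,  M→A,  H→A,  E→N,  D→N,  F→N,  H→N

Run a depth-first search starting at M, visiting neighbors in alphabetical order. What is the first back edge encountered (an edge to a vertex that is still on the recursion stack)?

E->N

DFS from M (visiting neighbors in alphabetical order); mark gray on enter, black on exit:
M gray
  A gray
  A black
  F gray
    F→A: A black — skip
    N gray
      E gray
        E→N: N is gray → back edge
First back edge: E → N.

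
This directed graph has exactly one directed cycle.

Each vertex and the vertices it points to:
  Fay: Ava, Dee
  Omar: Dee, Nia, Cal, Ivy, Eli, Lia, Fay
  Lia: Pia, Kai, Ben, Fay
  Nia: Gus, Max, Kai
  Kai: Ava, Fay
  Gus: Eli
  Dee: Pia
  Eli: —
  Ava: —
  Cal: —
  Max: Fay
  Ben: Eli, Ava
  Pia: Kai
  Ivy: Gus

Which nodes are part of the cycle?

DFS with gray/black marking from Dee:
Dee gray
  Pia gray
    Kai gray
      Ava gray
      Ava black
      Fay gray
        Fay→Ava: Ava black — skip
        Fay→Dee: Dee is gray → back edge
Back edge closes the cycle Dee → Pia → Kai → Fay → Dee; its vertices are {Dee, Fay, Kai, Pia}.

Dee, Fay, Kai, Pia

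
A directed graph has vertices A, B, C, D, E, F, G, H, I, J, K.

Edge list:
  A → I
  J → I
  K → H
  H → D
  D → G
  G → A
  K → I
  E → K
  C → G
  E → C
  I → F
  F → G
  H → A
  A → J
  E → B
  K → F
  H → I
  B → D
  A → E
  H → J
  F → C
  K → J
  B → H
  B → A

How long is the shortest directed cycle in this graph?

3

For each vertex v, BFS finds the shortest path from v back to v.
The shortest such closed walk is E → B → A → E, length 3.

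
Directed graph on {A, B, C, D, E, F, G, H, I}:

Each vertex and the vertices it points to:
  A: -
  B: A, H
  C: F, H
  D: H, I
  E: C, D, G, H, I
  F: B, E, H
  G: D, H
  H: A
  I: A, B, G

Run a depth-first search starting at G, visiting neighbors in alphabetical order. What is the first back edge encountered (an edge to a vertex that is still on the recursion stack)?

I→G

DFS from G (visiting neighbors in alphabetical order); mark gray on enter, black on exit:
G gray
  D gray
    H gray
      A gray
      A black
    H black
    I gray
      I→A: A black — skip
      B gray
        B→A: A black — skip
        B→H: H black — skip
      B black
      I→G: G is gray → back edge
First back edge: I → G.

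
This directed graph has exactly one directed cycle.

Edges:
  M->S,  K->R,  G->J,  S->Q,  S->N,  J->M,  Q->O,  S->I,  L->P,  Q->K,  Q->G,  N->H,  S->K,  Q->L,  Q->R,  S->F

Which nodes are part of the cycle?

G, J, M, Q, S

DFS with gray/black marking from M:
M gray
  S gray
    N gray
      H gray
      H black
    N black
    F gray
    F black
    Q gray
      G gray
        J gray
          J→M: M is gray → back edge
Back edge closes the cycle M → S → Q → G → J → M; its vertices are {G, J, M, Q, S}.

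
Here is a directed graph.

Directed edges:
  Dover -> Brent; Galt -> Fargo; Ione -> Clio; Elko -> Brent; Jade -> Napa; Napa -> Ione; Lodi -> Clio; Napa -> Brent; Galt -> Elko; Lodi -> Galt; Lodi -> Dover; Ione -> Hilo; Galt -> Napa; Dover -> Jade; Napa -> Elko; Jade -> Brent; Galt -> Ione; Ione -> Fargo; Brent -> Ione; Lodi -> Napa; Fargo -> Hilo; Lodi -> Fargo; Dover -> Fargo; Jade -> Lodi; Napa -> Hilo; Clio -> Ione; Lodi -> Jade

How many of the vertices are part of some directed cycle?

5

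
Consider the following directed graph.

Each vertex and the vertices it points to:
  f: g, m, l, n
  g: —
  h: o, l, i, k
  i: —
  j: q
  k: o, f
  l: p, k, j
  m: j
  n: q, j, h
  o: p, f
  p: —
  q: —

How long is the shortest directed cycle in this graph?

For each vertex v, BFS finds the shortest path from v back to v.
The shortest such closed walk is f → l → k → f, length 3.

3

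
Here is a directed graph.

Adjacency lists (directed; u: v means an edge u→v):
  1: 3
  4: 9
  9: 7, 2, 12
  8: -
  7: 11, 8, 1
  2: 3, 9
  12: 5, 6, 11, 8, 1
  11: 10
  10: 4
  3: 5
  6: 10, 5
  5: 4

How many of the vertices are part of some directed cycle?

A vertex is on a directed cycle iff it belongs to a strongly connected component of size ≥ 2 (or has a self-loop).
The vertices on cycles are {1, 2, 3, 4, 5, 6, 7, 9, 10, 11, 12} — 11 in total.

11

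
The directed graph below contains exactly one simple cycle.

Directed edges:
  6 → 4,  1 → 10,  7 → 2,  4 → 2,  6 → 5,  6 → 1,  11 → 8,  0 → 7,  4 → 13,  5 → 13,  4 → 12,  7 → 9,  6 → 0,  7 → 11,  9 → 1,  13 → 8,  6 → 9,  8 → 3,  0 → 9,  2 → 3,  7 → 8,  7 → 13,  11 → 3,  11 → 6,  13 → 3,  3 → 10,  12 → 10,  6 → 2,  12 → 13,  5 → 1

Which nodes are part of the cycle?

0, 6, 7, 11

DFS with gray/black marking from 6:
6 gray
  2 gray
    3 gray
      10 gray
      10 black
    3 black
  2 black
  4 gray
    12 gray
      13 gray
        13→3: 3 black — skip
        8 gray
          8→3: 3 black — skip
        8 black
      13 black
      12→10: 10 black — skip
    12 black
    4→2: 2 black — skip
    4→13: 13 black — skip
  4 black
  9 gray
    1 gray
      1→10: 10 black — skip
    1 black
  9 black
  6→1: 1 black — skip
  0 gray
    0→9: 9 black — skip
    7 gray
      7→9: 9 black — skip
      7→8: 8 black — skip
      7→13: 13 black — skip
      11 gray
        11→8: 8 black — skip
        11→6: 6 is gray → back edge
Back edge closes the cycle 6 → 0 → 7 → 11 → 6; its vertices are {0, 6, 7, 11}.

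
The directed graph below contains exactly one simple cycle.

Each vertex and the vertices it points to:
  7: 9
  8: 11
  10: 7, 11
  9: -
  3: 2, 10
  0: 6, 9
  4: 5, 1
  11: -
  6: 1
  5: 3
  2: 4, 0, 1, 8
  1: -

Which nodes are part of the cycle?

2, 3, 4, 5

DFS with gray/black marking from 3:
3 gray
  2 gray
    4 gray
      5 gray
        5→3: 3 is gray → back edge
Back edge closes the cycle 3 → 2 → 4 → 5 → 3; its vertices are {2, 3, 4, 5}.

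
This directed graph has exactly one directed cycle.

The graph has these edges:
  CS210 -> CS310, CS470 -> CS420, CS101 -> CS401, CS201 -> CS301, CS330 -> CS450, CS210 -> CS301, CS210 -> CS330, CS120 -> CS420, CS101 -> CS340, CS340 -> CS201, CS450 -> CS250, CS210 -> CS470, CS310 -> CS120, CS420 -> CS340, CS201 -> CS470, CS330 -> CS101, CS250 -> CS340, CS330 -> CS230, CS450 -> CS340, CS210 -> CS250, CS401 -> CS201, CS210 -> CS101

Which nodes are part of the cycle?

CS201, CS340, CS420, CS470

DFS with gray/black marking from CS470:
CS470 gray
  CS420 gray
    CS340 gray
      CS201 gray
        CS301 gray
        CS301 black
        CS201→CS470: CS470 is gray → back edge
Back edge closes the cycle CS470 → CS420 → CS340 → CS201 → CS470; its vertices are {CS201, CS340, CS420, CS470}.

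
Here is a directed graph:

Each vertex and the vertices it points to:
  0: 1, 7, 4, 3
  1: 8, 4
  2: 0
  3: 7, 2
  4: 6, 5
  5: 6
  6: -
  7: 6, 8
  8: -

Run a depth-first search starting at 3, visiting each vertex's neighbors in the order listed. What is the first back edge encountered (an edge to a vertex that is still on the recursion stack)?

DFS from 3 (visiting each vertex's neighbors in the order listed); mark gray on enter, black on exit:
3 gray
  7 gray
    6 gray
    6 black
    8 gray
    8 black
  7 black
  2 gray
    0 gray
      1 gray
        1→8: 8 black — skip
        4 gray
          4→6: 6 black — skip
          5 gray
            5→6: 6 black — skip
          5 black
        4 black
      1 black
      0→7: 7 black — skip
      0→4: 4 black — skip
      0→3: 3 is gray → back edge
First back edge: 0 → 3.

0→3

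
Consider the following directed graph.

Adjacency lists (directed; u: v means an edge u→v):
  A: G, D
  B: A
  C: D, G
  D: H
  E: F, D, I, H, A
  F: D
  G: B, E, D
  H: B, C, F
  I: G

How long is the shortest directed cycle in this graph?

3

For each vertex v, BFS finds the shortest path from v back to v.
The shortest such closed walk is G → E → A → G, length 3.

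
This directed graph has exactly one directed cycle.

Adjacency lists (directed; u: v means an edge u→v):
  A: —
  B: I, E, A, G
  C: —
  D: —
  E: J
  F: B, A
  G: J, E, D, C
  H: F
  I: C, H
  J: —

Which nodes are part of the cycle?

B, F, H, I

DFS with gray/black marking from B:
B gray
  I gray
    C gray
    C black
    H gray
      F gray
        F→B: B is gray → back edge
Back edge closes the cycle B → I → H → F → B; its vertices are {B, F, H, I}.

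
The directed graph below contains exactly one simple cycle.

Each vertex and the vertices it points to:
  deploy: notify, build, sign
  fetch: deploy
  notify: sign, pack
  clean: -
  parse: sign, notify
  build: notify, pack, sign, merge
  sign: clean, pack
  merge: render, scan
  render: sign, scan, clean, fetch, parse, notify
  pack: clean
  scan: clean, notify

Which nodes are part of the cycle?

DFS with gray/black marking from merge:
merge gray
  render gray
    sign gray
      clean gray
      clean black
      pack gray
        pack→clean: clean black — skip
      pack black
    sign black
    scan gray
      scan→clean: clean black — skip
      notify gray
        notify→sign: sign black — skip
        notify→pack: pack black — skip
      notify black
    scan black
    render→clean: clean black — skip
    fetch gray
      deploy gray
        deploy→notify: notify black — skip
        build gray
          build→notify: notify black — skip
          build→pack: pack black — skip
          build→sign: sign black — skip
          build→merge: merge is gray → back edge
Back edge closes the cycle merge → render → fetch → deploy → build → merge; its vertices are {build, fetch, merge, deploy, render}.

build, fetch, merge, deploy, render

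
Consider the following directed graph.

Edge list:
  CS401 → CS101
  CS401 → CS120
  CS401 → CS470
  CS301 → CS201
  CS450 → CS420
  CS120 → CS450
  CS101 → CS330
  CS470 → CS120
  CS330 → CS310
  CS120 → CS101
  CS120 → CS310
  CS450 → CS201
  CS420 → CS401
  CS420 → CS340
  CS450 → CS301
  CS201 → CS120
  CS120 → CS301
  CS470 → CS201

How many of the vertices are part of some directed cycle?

A vertex is on a directed cycle iff it belongs to a strongly connected component of size ≥ 2 (or has a self-loop).
The vertices on cycles are {CS120, CS201, CS301, CS401, CS420, CS450, CS470} — 7 in total.

7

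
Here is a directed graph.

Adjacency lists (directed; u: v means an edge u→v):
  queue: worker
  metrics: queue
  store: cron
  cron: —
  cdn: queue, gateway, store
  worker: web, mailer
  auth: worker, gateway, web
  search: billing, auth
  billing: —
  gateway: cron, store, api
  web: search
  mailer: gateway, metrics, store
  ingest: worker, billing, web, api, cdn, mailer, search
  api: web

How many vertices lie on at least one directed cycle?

9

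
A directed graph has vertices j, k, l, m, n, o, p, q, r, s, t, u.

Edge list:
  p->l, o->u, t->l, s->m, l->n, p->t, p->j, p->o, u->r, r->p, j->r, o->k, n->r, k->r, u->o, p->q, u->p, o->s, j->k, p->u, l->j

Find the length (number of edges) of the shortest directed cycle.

2

For each vertex v, BFS finds the shortest path from v back to v.
The shortest such closed walk is u → o → u, length 2.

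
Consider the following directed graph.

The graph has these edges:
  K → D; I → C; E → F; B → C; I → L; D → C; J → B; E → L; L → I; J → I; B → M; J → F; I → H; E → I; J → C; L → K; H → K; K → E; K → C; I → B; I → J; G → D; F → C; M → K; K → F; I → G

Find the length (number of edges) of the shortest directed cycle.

For each vertex v, BFS finds the shortest path from v back to v.
The shortest such closed walk is I → J → I, length 2.

2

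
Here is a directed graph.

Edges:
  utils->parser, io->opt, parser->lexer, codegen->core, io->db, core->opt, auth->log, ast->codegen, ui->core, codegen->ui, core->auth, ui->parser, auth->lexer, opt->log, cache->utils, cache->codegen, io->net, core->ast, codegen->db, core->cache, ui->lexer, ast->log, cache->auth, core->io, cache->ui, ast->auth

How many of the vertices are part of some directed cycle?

5

A vertex is on a directed cycle iff it belongs to a strongly connected component of size ≥ 2 (or has a self-loop).
The vertices on cycles are {ui, ast, core, cache, codegen} — 5 in total.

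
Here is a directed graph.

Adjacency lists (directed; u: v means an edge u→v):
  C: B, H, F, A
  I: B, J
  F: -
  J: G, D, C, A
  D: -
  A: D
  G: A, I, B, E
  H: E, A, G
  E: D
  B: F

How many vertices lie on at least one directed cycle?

5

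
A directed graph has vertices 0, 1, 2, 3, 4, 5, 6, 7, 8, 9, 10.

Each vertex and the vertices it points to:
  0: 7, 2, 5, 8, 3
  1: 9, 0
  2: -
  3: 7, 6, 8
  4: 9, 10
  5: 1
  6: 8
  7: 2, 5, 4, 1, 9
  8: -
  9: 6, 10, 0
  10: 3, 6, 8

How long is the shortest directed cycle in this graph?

3

For each vertex v, BFS finds the shortest path from v back to v.
The shortest such closed walk is 0 → 5 → 1 → 0, length 3.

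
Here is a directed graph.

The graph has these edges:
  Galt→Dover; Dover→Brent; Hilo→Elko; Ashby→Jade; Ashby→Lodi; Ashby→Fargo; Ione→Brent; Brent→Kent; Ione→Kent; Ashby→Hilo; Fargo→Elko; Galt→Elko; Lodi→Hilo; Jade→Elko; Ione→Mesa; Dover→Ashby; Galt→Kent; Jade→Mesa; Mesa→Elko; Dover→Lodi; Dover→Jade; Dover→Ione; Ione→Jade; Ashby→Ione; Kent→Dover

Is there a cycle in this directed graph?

DFS with white/gray/black marking, starting from Elko:
Elko gray
Elko black
Fargo gray
  Fargo→Elko: Elko black — skip
Fargo black
Dover gray
  Lodi gray
    Hilo gray
      Hilo→Elko: Elko black — skip
    Hilo black
  Lodi black
  Ione gray
    Brent gray
      Kent gray
        Kent→Dover: Dover is gray → back edge
Back edge found, so a cycle exists: Dover → Ione → Brent → Kent → Dover.

Yes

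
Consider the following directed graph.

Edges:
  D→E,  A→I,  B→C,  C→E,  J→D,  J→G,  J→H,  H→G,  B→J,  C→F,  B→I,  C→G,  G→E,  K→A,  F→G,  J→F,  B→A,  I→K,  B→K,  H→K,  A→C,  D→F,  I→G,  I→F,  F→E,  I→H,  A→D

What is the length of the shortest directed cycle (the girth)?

3

For each vertex v, BFS finds the shortest path from v back to v.
The shortest such closed walk is K → A → I → K, length 3.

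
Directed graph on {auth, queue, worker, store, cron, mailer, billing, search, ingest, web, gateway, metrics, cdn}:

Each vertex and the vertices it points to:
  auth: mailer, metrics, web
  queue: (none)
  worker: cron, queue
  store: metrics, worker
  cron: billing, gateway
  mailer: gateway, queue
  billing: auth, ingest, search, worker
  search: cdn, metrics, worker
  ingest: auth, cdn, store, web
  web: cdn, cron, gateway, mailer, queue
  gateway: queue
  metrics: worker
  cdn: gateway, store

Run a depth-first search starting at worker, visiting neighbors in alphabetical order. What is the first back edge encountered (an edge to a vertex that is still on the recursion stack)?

metrics→worker

DFS from worker (visiting neighbors in alphabetical order); mark gray on enter, black on exit:
worker gray
  cron gray
    billing gray
      auth gray
        mailer gray
          gateway gray
            queue gray
            queue black
          gateway black
          mailer→queue: queue black — skip
        mailer black
        metrics gray
          metrics→worker: worker is gray → back edge
First back edge: metrics → worker.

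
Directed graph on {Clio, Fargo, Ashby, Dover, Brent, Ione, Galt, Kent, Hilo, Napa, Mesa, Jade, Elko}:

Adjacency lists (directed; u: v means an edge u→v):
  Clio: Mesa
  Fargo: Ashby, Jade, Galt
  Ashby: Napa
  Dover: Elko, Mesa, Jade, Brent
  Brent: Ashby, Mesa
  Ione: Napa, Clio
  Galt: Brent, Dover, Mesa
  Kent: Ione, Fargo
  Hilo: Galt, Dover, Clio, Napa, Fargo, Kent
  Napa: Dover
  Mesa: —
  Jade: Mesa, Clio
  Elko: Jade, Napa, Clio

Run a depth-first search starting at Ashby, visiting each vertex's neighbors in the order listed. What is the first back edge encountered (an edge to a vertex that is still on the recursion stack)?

Elko→Napa

DFS from Ashby (visiting each vertex's neighbors in the order listed); mark gray on enter, black on exit:
Ashby gray
  Napa gray
    Dover gray
      Elko gray
        Jade gray
          Mesa gray
          Mesa black
          Clio gray
            Clio→Mesa: Mesa black — skip
          Clio black
        Jade black
        Elko→Napa: Napa is gray → back edge
First back edge: Elko → Napa.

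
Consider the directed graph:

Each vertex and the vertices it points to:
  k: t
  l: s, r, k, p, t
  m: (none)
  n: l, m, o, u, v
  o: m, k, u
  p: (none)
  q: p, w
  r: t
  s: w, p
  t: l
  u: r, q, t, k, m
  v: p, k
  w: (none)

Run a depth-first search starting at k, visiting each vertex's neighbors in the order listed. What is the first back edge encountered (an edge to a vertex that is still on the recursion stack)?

DFS from k (visiting each vertex's neighbors in the order listed); mark gray on enter, black on exit:
k gray
  t gray
    l gray
      s gray
        w gray
        w black
        p gray
        p black
      s black
      r gray
        r→t: t is gray → back edge
First back edge: r → t.

r→t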